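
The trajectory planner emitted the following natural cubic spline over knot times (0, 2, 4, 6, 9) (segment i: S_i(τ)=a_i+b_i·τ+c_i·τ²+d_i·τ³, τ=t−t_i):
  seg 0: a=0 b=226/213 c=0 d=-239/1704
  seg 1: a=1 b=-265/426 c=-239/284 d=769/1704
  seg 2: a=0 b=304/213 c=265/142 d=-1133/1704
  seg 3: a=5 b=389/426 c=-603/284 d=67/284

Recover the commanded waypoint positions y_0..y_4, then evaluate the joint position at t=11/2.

y_0=0 y_1=1 y_2=0 y_3=5 y_4=-5
S(11/2) = 18611/4544

y_0 = S_0(0) = a_0 = 0
y_1 = S_1(0) = a_1 = 1
y_2 = S_2(0) = a_2 = 0
y_3 = S_3(0) = a_3 = 5
y_4 = S_3(3) = -5
t_q=11/2 is in segment 2 (τ=3/2); S_2(τ)=18611/4544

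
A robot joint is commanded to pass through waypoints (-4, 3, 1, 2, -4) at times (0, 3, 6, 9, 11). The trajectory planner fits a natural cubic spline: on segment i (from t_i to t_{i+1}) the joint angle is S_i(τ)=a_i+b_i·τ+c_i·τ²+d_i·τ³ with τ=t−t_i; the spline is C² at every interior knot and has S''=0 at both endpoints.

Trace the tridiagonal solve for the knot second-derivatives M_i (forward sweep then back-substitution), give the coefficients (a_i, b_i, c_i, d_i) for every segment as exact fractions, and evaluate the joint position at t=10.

Δ: Δ0=7/3, Δ1=-2/3, Δ2=1/3, Δ3=-3
row 1: diag=12, rhs=-18; c'=1/4, d'=-3/2
row 2: denom=12−3·1/4=45/4; d'=(6−3·-3/2)/(45/4)=14/15
row 3: denom=10−3·4/15=46/5; d'=(-20−3·14/15)/(46/5)=-57/23
back: M3=-57/23
back: M2=14/15−4/15·-57/23=110/69
back: M1=-3/2−1/4·110/69=-131/69
M: M0=0, M1=-131/69, M2=110/69, M3=-57/23, M4=0
seg 0: a=-4, c=M0/2=0, d=(M1−M0)/(6·3)=-131/1242, b=Δ0−h0·(2M0+M1)/6=151/46
seg 1: a=3, c=M1/2=-131/138, d=(M2−M1)/(6·3)=241/1242, b=Δ1−h1·(2M1+M2)/6=10/23
seg 2: a=1, c=M2/2=55/69, d=(M3−M2)/(6·3)=-281/1242, b=Δ2−h2·(2M2+M3)/6=-1/46
seg 3: a=2, c=M3/2=-57/46, d=(M4−M3)/(6·2)=19/92, b=Δ3−h3·(2M3+M4)/6=-31/23
t_q=10 → seg 3, τ=1; S=2+-31/23·τ+-57/46·τ²+19/92·τ³=-35/92

  seg 0: a=-4 b=151/46 c=0 d=-131/1242
  seg 1: a=3 b=10/23 c=-131/138 d=241/1242
  seg 2: a=1 b=-1/46 c=55/69 d=-281/1242
  seg 3: a=2 b=-31/23 c=-57/46 d=19/92
S(10) = -35/92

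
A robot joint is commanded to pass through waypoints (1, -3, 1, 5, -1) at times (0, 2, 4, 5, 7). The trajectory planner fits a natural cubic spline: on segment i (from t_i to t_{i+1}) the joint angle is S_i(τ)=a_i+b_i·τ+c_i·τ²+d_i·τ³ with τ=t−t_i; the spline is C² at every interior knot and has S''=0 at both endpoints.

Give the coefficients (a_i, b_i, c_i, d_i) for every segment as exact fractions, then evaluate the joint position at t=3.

  seg 0: a=1 b=-179/64 c=0 d=51/256
  seg 1: a=-3 b=-13/32 c=153/128 d=1/256
  seg 2: a=1 b=283/64 c=39/32 d=-105/64
  seg 3: a=5 b=31/16 c=-237/64 d=79/128
S(3) = -565/256

Δ: Δ0=-2, Δ1=2, Δ2=4, Δ3=-3
row 1: diag=8, rhs=24; c'=1/4, d'=3
row 2: denom=6−2·1/4=11/2; d'=(12−2·3)/(11/2)=12/11
row 3: denom=6−1·2/11=64/11; d'=(-42−1·12/11)/(64/11)=-237/32
back: M3=-237/32
back: M2=12/11−2/11·-237/32=39/16
back: M1=3−1/4·39/16=153/64
M: M0=0, M1=153/64, M2=39/16, M3=-237/32, M4=0
seg 0: a=1, c=M0/2=0, d=(M1−M0)/(6·2)=51/256, b=Δ0−h0·(2M0+M1)/6=-179/64
seg 1: a=-3, c=M1/2=153/128, d=(M2−M1)/(6·2)=1/256, b=Δ1−h1·(2M1+M2)/6=-13/32
seg 2: a=1, c=M2/2=39/32, d=(M3−M2)/(6·1)=-105/64, b=Δ2−h2·(2M2+M3)/6=283/64
seg 3: a=5, c=M3/2=-237/64, d=(M4−M3)/(6·2)=79/128, b=Δ3−h3·(2M3+M4)/6=31/16
t_q=3 → seg 1, τ=1; S=-3+-13/32·τ+153/128·τ²+1/256·τ³=-565/256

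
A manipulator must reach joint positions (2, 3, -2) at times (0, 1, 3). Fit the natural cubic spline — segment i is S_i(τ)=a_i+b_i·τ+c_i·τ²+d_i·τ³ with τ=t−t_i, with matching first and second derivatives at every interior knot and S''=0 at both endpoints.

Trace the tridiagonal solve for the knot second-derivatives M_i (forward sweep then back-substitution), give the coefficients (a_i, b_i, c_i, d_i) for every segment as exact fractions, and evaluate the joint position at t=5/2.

  seg 0: a=2 b=19/12 c=0 d=-7/12
  seg 1: a=3 b=-1/6 c=-7/4 d=7/24
S(5/2) = -13/64

Δ: Δ0=1, Δ1=-5/2
row 1: diag=6, rhs=-21; c'=1/3, d'=-7/2
back: M1=-7/2
M: M0=0, M1=-7/2, M2=0
seg 0: a=2, c=M0/2=0, d=(M1−M0)/(6·1)=-7/12, b=Δ0−h0·(2M0+M1)/6=19/12
seg 1: a=3, c=M1/2=-7/4, d=(M2−M1)/(6·2)=7/24, b=Δ1−h1·(2M1+M2)/6=-1/6
t_q=5/2 → seg 1, τ=3/2; S=3+-1/6·τ+-7/4·τ²+7/24·τ³=-13/64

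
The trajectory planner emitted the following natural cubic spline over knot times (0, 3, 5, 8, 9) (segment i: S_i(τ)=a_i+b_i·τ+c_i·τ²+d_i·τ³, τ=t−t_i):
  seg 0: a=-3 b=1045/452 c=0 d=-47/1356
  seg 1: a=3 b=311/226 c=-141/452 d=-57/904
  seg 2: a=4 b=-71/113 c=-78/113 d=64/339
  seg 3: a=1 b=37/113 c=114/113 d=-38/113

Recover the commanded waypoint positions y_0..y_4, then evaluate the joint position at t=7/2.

y_0=-3 y_1=3 y_2=4 y_3=1 y_4=2
S(7/2) = 26051/7232

y_0 = S_0(0) = a_0 = -3
y_1 = S_1(0) = a_1 = 3
y_2 = S_2(0) = a_2 = 4
y_3 = S_3(0) = a_3 = 1
y_4 = S_3(1) = 2
t_q=7/2 is in segment 1 (τ=1/2); S_1(τ)=26051/7232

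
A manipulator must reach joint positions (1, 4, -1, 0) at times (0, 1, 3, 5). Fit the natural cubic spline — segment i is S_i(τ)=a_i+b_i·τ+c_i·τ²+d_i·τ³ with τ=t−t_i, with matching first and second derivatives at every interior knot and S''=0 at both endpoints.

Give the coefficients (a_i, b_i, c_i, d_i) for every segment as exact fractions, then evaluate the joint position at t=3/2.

  seg 0: a=1 b=91/22 c=0 d=-25/22
  seg 1: a=4 b=8/11 c=-75/22 d=79/88
  seg 2: a=-1 b=-47/22 c=87/44 d=-29/88
S(3/2) = 2551/704

Δ: Δ0=3, Δ1=-5/2, Δ2=1/2
row 1: diag=6, rhs=-33; c'=1/3, d'=-11/2
row 2: denom=8−2·1/3=22/3; d'=(18−2·-11/2)/(22/3)=87/22
back: M2=87/22
back: M1=-11/2−1/3·87/22=-75/11
M: M0=0, M1=-75/11, M2=87/22, M3=0
seg 0: a=1, c=M0/2=0, d=(M1−M0)/(6·1)=-25/22, b=Δ0−h0·(2M0+M1)/6=91/22
seg 1: a=4, c=M1/2=-75/22, d=(M2−M1)/(6·2)=79/88, b=Δ1−h1·(2M1+M2)/6=8/11
seg 2: a=-1, c=M2/2=87/44, d=(M3−M2)/(6·2)=-29/88, b=Δ2−h2·(2M2+M3)/6=-47/22
t_q=3/2 → seg 1, τ=1/2; S=4+8/11·τ+-75/22·τ²+79/88·τ³=2551/704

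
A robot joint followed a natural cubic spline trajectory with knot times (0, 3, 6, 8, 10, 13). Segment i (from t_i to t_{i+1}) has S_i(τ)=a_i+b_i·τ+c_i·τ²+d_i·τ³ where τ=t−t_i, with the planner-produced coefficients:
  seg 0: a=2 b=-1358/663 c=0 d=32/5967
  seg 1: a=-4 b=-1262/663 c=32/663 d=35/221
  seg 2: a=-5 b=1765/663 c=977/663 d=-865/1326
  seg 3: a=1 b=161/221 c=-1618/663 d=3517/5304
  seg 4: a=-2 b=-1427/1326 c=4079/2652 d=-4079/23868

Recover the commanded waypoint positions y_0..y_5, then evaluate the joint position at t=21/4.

y_0 = S_0(0) = a_0 = 2
y_1 = S_1(0) = a_1 = -4
y_2 = S_2(0) = a_2 = -5
y_3 = S_3(0) = a_3 = 1
y_4 = S_4(0) = a_4 = -2
y_5 = S_4(3) = 4
t_q=21/4 is in segment 1 (τ=9/4); S_1(τ)=-88181/14144

y_0=2 y_1=-4 y_2=-5 y_3=1 y_4=-2 y_5=4
S(21/4) = -88181/14144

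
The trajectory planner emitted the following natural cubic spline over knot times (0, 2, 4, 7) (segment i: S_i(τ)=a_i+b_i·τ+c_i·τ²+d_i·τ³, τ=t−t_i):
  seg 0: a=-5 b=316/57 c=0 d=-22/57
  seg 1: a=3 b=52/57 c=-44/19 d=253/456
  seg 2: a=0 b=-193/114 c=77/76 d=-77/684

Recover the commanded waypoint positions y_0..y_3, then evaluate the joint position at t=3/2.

y_0 = S_0(0) = a_0 = -5
y_1 = S_1(0) = a_1 = 3
y_2 = S_2(0) = a_2 = 0
y_3 = S_2(3) = 1
t_q=3/2 is in segment 0 (τ=3/2); S_0(τ)=153/76

y_0=-5 y_1=3 y_2=0 y_3=1
S(3/2) = 153/76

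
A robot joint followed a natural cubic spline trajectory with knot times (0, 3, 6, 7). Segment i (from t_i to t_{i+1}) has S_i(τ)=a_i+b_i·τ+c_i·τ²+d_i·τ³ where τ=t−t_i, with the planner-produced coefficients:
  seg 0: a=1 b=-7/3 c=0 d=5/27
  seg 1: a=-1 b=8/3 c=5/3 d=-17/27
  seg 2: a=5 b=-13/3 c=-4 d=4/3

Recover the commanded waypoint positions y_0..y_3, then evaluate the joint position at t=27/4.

y_0=1 y_1=-1 y_2=5 y_3=-2
S(27/4) = 1/16

y_0 = S_0(0) = a_0 = 1
y_1 = S_1(0) = a_1 = -1
y_2 = S_2(0) = a_2 = 5
y_3 = S_2(1) = -2
t_q=27/4 is in segment 2 (τ=3/4); S_2(τ)=1/16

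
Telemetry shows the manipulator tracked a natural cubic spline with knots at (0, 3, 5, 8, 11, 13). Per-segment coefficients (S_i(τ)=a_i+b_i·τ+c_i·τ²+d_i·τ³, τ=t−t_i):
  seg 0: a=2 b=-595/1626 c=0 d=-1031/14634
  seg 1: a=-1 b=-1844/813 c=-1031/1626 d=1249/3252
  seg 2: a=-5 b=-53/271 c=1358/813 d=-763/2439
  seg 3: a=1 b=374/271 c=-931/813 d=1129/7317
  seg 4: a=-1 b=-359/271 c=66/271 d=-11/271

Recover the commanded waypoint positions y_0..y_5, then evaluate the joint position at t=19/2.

y_0=2 y_1=-1 y_2=-5 y_3=1 y_4=-1 y_5=-3
S(19/2) = 2199/2168

y_0 = S_0(0) = a_0 = 2
y_1 = S_1(0) = a_1 = -1
y_2 = S_2(0) = a_2 = -5
y_3 = S_3(0) = a_3 = 1
y_4 = S_4(0) = a_4 = -1
y_5 = S_4(2) = -3
t_q=19/2 is in segment 3 (τ=3/2); S_3(τ)=2199/2168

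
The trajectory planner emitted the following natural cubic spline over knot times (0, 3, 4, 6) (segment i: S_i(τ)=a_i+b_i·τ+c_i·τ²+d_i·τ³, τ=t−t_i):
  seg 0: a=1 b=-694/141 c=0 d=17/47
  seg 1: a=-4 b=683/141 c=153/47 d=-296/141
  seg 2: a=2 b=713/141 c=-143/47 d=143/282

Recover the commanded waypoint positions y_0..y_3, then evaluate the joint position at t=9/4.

y_0 = S_0(0) = a_0 = 1
y_1 = S_1(0) = a_1 = -4
y_2 = S_2(0) = a_2 = 2
y_3 = S_2(2) = 4
t_q=9/4 is in segment 0 (τ=9/4); S_0(τ)=-17911/3008

y_0=1 y_1=-4 y_2=2 y_3=4
S(9/4) = -17911/3008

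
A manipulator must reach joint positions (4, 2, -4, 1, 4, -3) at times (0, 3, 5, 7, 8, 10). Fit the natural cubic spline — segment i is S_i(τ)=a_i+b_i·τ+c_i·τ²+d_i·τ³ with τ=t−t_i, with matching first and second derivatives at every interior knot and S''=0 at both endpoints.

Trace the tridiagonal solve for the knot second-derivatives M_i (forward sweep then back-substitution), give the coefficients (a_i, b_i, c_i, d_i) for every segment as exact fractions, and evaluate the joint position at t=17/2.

  seg 0: a=4 b=3659/7260 c=0 d=-2833/21780
  seg 1: a=2 b=-10919/3630 c=-2833/2420 d=1066/1815
  seg 2: a=-4 b=-2333/3630 c=1139/484 d=-5677/14520
  seg 3: a=1 b=673/165 c=9/1210 d=-3943/3630
  seg 4: a=4 b=3031/3630 c=-1967/605 d=1967/3630
S(17/2) = 35549/9680

Δ: Δ0=-2/3, Δ1=-3, Δ2=5/2, Δ3=3, Δ4=-7/2
row 1: diag=10, rhs=-14; c'=1/5, d'=-7/5
row 2: denom=8−2·1/5=38/5; d'=(33−2·-7/5)/(38/5)=179/38
row 3: denom=6−2·5/19=104/19; d'=(3−2·179/38)/(104/19)=-61/52
row 4: denom=6−1·19/104=605/104; d'=(-39−1·-61/52)/(605/104)=-3934/605
back: M4=-3934/605
back: M3=-61/52−19/104·-3934/605=9/605
back: M2=179/38−5/19·9/605=1139/242
back: M1=-7/5−1/5·1139/242=-2833/1210
M: M0=0, M1=-2833/1210, M2=1139/242, M3=9/605, M4=-3934/605, M5=0
seg 0: a=4, c=M0/2=0, d=(M1−M0)/(6·3)=-2833/21780, b=Δ0−h0·(2M0+M1)/6=3659/7260
seg 1: a=2, c=M1/2=-2833/2420, d=(M2−M1)/(6·2)=1066/1815, b=Δ1−h1·(2M1+M2)/6=-10919/3630
seg 2: a=-4, c=M2/2=1139/484, d=(M3−M2)/(6·2)=-5677/14520, b=Δ2−h2·(2M2+M3)/6=-2333/3630
seg 3: a=1, c=M3/2=9/1210, d=(M4−M3)/(6·1)=-3943/3630, b=Δ3−h3·(2M3+M4)/6=673/165
seg 4: a=4, c=M4/2=-1967/605, d=(M5−M4)/(6·2)=1967/3630, b=Δ4−h4·(2M4+M5)/6=3031/3630
t_q=17/2 → seg 4, τ=1/2; S=4+3031/3630·τ+-1967/605·τ²+1967/3630·τ³=35549/9680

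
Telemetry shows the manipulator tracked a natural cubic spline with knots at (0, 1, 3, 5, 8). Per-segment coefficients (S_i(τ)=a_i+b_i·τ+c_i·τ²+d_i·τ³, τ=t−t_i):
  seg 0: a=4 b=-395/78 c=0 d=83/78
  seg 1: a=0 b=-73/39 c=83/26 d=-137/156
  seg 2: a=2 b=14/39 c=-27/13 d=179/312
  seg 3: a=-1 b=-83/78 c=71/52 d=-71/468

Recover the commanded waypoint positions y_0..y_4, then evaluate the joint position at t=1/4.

y_0 = S_0(0) = a_0 = 4
y_1 = S_1(0) = a_1 = 0
y_2 = S_2(0) = a_2 = 2
y_3 = S_3(0) = a_3 = -1
y_4 = S_3(3) = 4
t_q=1/4 is in segment 0 (τ=1/4); S_0(τ)=4577/1664

y_0=4 y_1=0 y_2=2 y_3=-1 y_4=4
S(1/4) = 4577/1664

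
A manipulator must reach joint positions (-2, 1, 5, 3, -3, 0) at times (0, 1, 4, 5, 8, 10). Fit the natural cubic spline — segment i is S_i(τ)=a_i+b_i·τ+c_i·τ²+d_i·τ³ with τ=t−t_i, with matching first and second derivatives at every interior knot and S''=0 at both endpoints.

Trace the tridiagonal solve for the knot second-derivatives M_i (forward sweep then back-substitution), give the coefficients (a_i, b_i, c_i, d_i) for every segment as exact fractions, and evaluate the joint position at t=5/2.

  seg 0: a=-2 b=23453/7650 c=0 d=-503/7650
  seg 1: a=1 b=10972/3825 c=-503/2550 d=-7217/68850
  seg 2: a=5 b=-8761/7650 c=-4363/3825 d=243/850
  seg 3: a=3 b=-578/225 c=-433/1530 d=10847/68850
  seg 4: a=-3 b=-101/7650 c=1447/1275 d=-1447/7650
S(5/2) = 6127/1360

Δ: Δ0=3, Δ1=4/3, Δ2=-2, Δ3=-2, Δ4=3/2
row 1: diag=8, rhs=-10; c'=3/8, d'=-5/4
row 2: denom=8−3·3/8=55/8; d'=(-20−3·-5/4)/(55/8)=-26/11
row 3: denom=8−1·8/55=432/55; d'=(0−1·-26/11)/(432/55)=65/216
row 4: denom=10−3·55/144=425/48; d'=(21−3·65/216)/(425/48)=2894/1275
back: M4=2894/1275
back: M3=65/216−55/144·2894/1275=-433/765
back: M2=-26/11−8/55·-433/765=-8726/3825
back: M1=-5/4−3/8·-8726/3825=-503/1275
M: M0=0, M1=-503/1275, M2=-8726/3825, M3=-433/765, M4=2894/1275, M5=0
seg 0: a=-2, c=M0/2=0, d=(M1−M0)/(6·1)=-503/7650, b=Δ0−h0·(2M0+M1)/6=23453/7650
seg 1: a=1, c=M1/2=-503/2550, d=(M2−M1)/(6·3)=-7217/68850, b=Δ1−h1·(2M1+M2)/6=10972/3825
seg 2: a=5, c=M2/2=-4363/3825, d=(M3−M2)/(6·1)=243/850, b=Δ2−h2·(2M2+M3)/6=-8761/7650
seg 3: a=3, c=M3/2=-433/1530, d=(M4−M3)/(6·3)=10847/68850, b=Δ3−h3·(2M3+M4)/6=-578/225
seg 4: a=-3, c=M4/2=1447/1275, d=(M5−M4)/(6·2)=-1447/7650, b=Δ4−h4·(2M4+M5)/6=-101/7650
t_q=5/2 → seg 1, τ=3/2; S=1+10972/3825·τ+-503/2550·τ²+-7217/68850·τ³=6127/1360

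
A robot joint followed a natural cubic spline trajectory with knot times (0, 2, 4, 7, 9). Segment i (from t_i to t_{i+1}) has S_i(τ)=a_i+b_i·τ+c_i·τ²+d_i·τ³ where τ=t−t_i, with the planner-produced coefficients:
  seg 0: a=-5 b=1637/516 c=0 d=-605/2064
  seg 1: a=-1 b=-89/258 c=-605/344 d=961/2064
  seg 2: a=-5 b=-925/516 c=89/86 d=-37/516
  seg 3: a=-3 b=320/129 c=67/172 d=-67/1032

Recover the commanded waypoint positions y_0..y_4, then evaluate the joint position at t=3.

y_0=-5 y_1=-1 y_2=-5 y_3=-3 y_4=3
S(3) = -1815/688

y_0 = S_0(0) = a_0 = -5
y_1 = S_1(0) = a_1 = -1
y_2 = S_2(0) = a_2 = -5
y_3 = S_3(0) = a_3 = -3
y_4 = S_3(2) = 3
t_q=3 is in segment 1 (τ=1); S_1(τ)=-1815/688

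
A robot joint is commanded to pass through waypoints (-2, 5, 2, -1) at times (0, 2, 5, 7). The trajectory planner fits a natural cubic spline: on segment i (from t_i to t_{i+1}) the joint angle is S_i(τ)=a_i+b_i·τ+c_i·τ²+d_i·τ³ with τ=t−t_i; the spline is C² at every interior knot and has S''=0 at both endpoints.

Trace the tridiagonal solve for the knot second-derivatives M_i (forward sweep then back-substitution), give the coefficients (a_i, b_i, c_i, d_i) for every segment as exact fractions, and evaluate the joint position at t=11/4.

Δ: Δ0=7/2, Δ1=-1, Δ2=-3/2
row 1: diag=10, rhs=-27; c'=3/10, d'=-27/10
row 2: denom=10−3·3/10=91/10; d'=(-3−3·-27/10)/(91/10)=51/91
back: M2=51/91
back: M1=-27/10−3/10·51/91=-261/91
M: M0=0, M1=-261/91, M2=51/91, M3=0
seg 0: a=-2, c=M0/2=0, d=(M1−M0)/(6·2)=-87/364, b=Δ0−h0·(2M0+M1)/6=811/182
seg 1: a=5, c=M1/2=-261/182, d=(M2−M1)/(6·3)=4/21, b=Δ1−h1·(2M1+M2)/6=289/182
seg 2: a=2, c=M2/2=51/182, d=(M3−M2)/(6·2)=-17/364, b=Δ2−h2·(2M2+M3)/6=-341/182
t_q=11/4 → seg 1, τ=3/4; S=5+289/182·τ+-261/182·τ²+4/21·τ³=15913/2912

  seg 0: a=-2 b=811/182 c=0 d=-87/364
  seg 1: a=5 b=289/182 c=-261/182 d=4/21
  seg 2: a=2 b=-341/182 c=51/182 d=-17/364
S(11/4) = 15913/2912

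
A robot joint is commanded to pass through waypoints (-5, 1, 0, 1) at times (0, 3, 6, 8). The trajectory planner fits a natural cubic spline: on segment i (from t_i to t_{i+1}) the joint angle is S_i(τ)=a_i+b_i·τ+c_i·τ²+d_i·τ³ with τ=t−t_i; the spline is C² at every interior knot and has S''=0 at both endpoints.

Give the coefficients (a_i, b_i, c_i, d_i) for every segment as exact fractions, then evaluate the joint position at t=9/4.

Δ: Δ0=2, Δ1=-1/3, Δ2=1/2
row 1: diag=12, rhs=-14; c'=1/4, d'=-7/6
row 2: denom=10−3·1/4=37/4; d'=(5−3·-7/6)/(37/4)=34/37
back: M2=34/37
back: M1=-7/6−1/4·34/37=-155/111
M: M0=0, M1=-155/111, M2=34/37, M3=0
seg 0: a=-5, c=M0/2=0, d=(M1−M0)/(6·3)=-155/1998, b=Δ0−h0·(2M0+M1)/6=599/222
seg 1: a=1, c=M1/2=-155/222, d=(M2−M1)/(6·3)=257/1998, b=Δ1−h1·(2M1+M2)/6=67/111
seg 2: a=0, c=M2/2=17/37, d=(M3−M2)/(6·2)=-17/222, b=Δ2−h2·(2M2+M3)/6=-25/222
t_q=9/4 → seg 0, τ=9/4; S=-5+599/222·τ+0·τ²+-155/1998·τ³=887/4736

  seg 0: a=-5 b=599/222 c=0 d=-155/1998
  seg 1: a=1 b=67/111 c=-155/222 d=257/1998
  seg 2: a=0 b=-25/222 c=17/37 d=-17/222
S(9/4) = 887/4736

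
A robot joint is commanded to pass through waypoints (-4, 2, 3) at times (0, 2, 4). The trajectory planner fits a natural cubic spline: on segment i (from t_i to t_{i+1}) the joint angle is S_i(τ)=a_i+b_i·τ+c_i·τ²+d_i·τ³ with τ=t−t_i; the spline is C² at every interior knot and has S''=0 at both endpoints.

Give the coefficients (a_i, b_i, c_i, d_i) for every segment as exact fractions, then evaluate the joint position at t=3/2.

Δ: Δ0=3, Δ1=1/2
row 1: diag=8, rhs=-15; c'=1/4, d'=-15/8
back: M1=-15/8
M: M0=0, M1=-15/8, M2=0
seg 0: a=-4, c=M0/2=0, d=(M1−M0)/(6·2)=-5/32, b=Δ0−h0·(2M0+M1)/6=29/8
seg 1: a=2, c=M1/2=-15/16, d=(M2−M1)/(6·2)=5/32, b=Δ1−h1·(2M1+M2)/6=7/4
t_q=3/2 → seg 0, τ=3/2; S=-4+29/8·τ+0·τ²+-5/32·τ³=233/256

  seg 0: a=-4 b=29/8 c=0 d=-5/32
  seg 1: a=2 b=7/4 c=-15/16 d=5/32
S(3/2) = 233/256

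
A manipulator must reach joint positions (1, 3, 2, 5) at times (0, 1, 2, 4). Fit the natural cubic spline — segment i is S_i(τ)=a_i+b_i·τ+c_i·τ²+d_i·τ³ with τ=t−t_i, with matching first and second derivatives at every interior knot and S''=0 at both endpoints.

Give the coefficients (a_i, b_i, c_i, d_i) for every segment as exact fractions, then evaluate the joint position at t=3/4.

  seg 0: a=1 b=133/46 c=0 d=-41/46
  seg 1: a=3 b=5/23 c=-123/46 d=67/46
  seg 2: a=2 b=-35/46 c=39/23 d=-13/46
S(3/4) = 8221/2944

Δ: Δ0=2, Δ1=-1, Δ2=3/2
row 1: diag=4, rhs=-18; c'=1/4, d'=-9/2
row 2: denom=6−1·1/4=23/4; d'=(15−1·-9/2)/(23/4)=78/23
back: M2=78/23
back: M1=-9/2−1/4·78/23=-123/23
M: M0=0, M1=-123/23, M2=78/23, M3=0
seg 0: a=1, c=M0/2=0, d=(M1−M0)/(6·1)=-41/46, b=Δ0−h0·(2M0+M1)/6=133/46
seg 1: a=3, c=M1/2=-123/46, d=(M2−M1)/(6·1)=67/46, b=Δ1−h1·(2M1+M2)/6=5/23
seg 2: a=2, c=M2/2=39/23, d=(M3−M2)/(6·2)=-13/46, b=Δ2−h2·(2M2+M3)/6=-35/46
t_q=3/4 → seg 0, τ=3/4; S=1+133/46·τ+0·τ²+-41/46·τ³=8221/2944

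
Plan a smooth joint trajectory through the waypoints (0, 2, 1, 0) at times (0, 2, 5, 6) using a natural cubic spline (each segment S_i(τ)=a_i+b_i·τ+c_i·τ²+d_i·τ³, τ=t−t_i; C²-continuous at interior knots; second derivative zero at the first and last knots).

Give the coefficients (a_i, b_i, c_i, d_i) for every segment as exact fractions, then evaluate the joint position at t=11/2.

  seg 0: a=0 b=265/213 c=0 d=-13/213
  seg 1: a=2 b=109/213 c=-26/71 d=2/71
  seg 2: a=1 b=-197/213 c=-8/71 d=8/213
S(11/2) = 73/142

Δ: Δ0=1, Δ1=-1/3, Δ2=-1
row 1: diag=10, rhs=-8; c'=3/10, d'=-4/5
row 2: denom=8−3·3/10=71/10; d'=(-4−3·-4/5)/(71/10)=-16/71
back: M2=-16/71
back: M1=-4/5−3/10·-16/71=-52/71
M: M0=0, M1=-52/71, M2=-16/71, M3=0
seg 0: a=0, c=M0/2=0, d=(M1−M0)/(6·2)=-13/213, b=Δ0−h0·(2M0+M1)/6=265/213
seg 1: a=2, c=M1/2=-26/71, d=(M2−M1)/(6·3)=2/71, b=Δ1−h1·(2M1+M2)/6=109/213
seg 2: a=1, c=M2/2=-8/71, d=(M3−M2)/(6·1)=8/213, b=Δ2−h2·(2M2+M3)/6=-197/213
t_q=11/2 → seg 2, τ=1/2; S=1+-197/213·τ+-8/71·τ²+8/213·τ³=73/142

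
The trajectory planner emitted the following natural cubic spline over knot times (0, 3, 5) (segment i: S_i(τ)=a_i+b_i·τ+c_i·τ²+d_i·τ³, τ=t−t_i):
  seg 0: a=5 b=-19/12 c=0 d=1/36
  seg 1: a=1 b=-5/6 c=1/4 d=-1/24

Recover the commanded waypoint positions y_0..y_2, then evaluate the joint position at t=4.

y_0 = S_0(0) = a_0 = 5
y_1 = S_1(0) = a_1 = 1
y_2 = S_1(2) = 0
t_q=4 is in segment 1 (τ=1); S_1(τ)=3/8

y_0=5 y_1=1 y_2=0
S(4) = 3/8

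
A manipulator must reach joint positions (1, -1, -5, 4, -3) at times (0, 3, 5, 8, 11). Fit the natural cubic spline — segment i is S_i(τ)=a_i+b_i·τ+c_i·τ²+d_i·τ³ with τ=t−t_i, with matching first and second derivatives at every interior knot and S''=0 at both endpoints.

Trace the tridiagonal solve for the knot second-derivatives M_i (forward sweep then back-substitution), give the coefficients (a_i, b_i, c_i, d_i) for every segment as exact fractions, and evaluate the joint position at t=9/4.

Δ: Δ0=-2/3, Δ1=-2, Δ2=3, Δ3=-7/3
row 1: diag=10, rhs=-8; c'=1/5, d'=-4/5
row 2: denom=10−2·1/5=48/5; d'=(30−2·-4/5)/(48/5)=79/24
row 3: denom=12−3·5/16=177/16; d'=(-32−3·79/24)/(177/16)=-670/177
back: M3=-670/177
back: M2=79/24−5/16·-670/177=264/59
back: M1=-4/5−1/5·264/59=-100/59
M: M0=0, M1=-100/59, M2=264/59, M3=-670/177, M4=0
seg 0: a=1, c=M0/2=0, d=(M1−M0)/(6·3)=-50/531, b=Δ0−h0·(2M0+M1)/6=32/177
seg 1: a=-1, c=M1/2=-50/59, d=(M2−M1)/(6·2)=91/177, b=Δ1−h1·(2M1+M2)/6=-418/177
seg 2: a=-5, c=M2/2=132/59, d=(M3−M2)/(6·3)=-731/1593, b=Δ2−h2·(2M2+M3)/6=74/177
seg 3: a=4, c=M3/2=-335/177, d=(M4−M3)/(6·3)=335/1593, b=Δ3−h3·(2M3+M4)/6=257/177
t_q=9/4 → seg 0, τ=9/4; S=1+32/177·τ+0·τ²+-50/531·τ³=631/1888

  seg 0: a=1 b=32/177 c=0 d=-50/531
  seg 1: a=-1 b=-418/177 c=-50/59 d=91/177
  seg 2: a=-5 b=74/177 c=132/59 d=-731/1593
  seg 3: a=4 b=257/177 c=-335/177 d=335/1593
S(9/4) = 631/1888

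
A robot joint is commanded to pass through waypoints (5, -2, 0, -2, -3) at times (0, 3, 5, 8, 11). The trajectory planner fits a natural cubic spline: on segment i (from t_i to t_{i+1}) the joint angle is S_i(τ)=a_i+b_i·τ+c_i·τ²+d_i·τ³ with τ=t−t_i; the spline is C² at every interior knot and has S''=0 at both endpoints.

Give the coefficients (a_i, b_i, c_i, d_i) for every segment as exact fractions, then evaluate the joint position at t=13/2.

Δ: Δ0=-7/3, Δ1=1, Δ2=-2/3, Δ3=-1/3
row 1: diag=10, rhs=20; c'=1/5, d'=2
row 2: denom=10−2·1/5=48/5; d'=(-10−2·2)/(48/5)=-35/24
row 3: denom=12−3·5/16=177/16; d'=(2−3·-35/24)/(177/16)=34/59
back: M3=34/59
back: M2=-35/24−5/16·34/59=-290/177
back: M1=2−1/5·-290/177=412/177
M: M0=0, M1=412/177, M2=-290/177, M3=34/59, M4=0
seg 0: a=5, c=M0/2=0, d=(M1−M0)/(6·3)=206/1593, b=Δ0−h0·(2M0+M1)/6=-619/177
seg 1: a=-2, c=M1/2=206/177, d=(M2−M1)/(6·2)=-39/118, b=Δ1−h1·(2M1+M2)/6=-1/177
seg 2: a=0, c=M2/2=-145/177, d=(M3−M2)/(6·3)=196/1593, b=Δ2−h2·(2M2+M3)/6=121/177
seg 3: a=-2, c=M3/2=17/59, d=(M4−M3)/(6·3)=-17/531, b=Δ3−h3·(2M3+M4)/6=-161/177
t_q=13/2 → seg 2, τ=3/2; S=0+121/177·τ+-145/177·τ²+196/1593·τ³=-95/236

  seg 0: a=5 b=-619/177 c=0 d=206/1593
  seg 1: a=-2 b=-1/177 c=206/177 d=-39/118
  seg 2: a=0 b=121/177 c=-145/177 d=196/1593
  seg 3: a=-2 b=-161/177 c=17/59 d=-17/531
S(13/2) = -95/236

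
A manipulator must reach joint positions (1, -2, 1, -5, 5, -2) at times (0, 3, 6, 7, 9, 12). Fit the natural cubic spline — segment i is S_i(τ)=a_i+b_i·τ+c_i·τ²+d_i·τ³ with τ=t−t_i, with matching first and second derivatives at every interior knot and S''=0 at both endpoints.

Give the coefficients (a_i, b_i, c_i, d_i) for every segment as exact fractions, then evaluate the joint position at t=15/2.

  seg 0: a=1 b=-2005/792 c=0 d=1213/7128
  seg 1: a=-2 b=817/396 c=1213/792 d=-4481/7128
  seg 2: a=1 b=-4531/792 c=-817/198 d=277/72
  seg 3: a=-5 b=-107/44 c=5873/792 d=-1465/792
  seg 4: a=5 b=1993/396 c=-2917/792 d=2917/7128
S(15/2) = -9701/2112

Δ: Δ0=-1, Δ1=1, Δ2=-6, Δ3=5, Δ4=-7/3
row 1: diag=12, rhs=12; c'=1/4, d'=1
row 2: denom=8−3·1/4=29/4; d'=(-42−3·1)/(29/4)=-180/29
row 3: denom=6−1·4/29=170/29; d'=(66−1·-180/29)/(170/29)=1047/85
row 4: denom=10−2·29/85=792/85; d'=(-44−2·1047/85)/(792/85)=-2917/396
back: M4=-2917/396
back: M3=1047/85−29/85·-2917/396=5873/396
back: M2=-180/29−4/29·5873/396=-817/99
back: M1=1−1/4·-817/99=1213/396
M: M0=0, M1=1213/396, M2=-817/99, M3=5873/396, M4=-2917/396, M5=0
seg 0: a=1, c=M0/2=0, d=(M1−M0)/(6·3)=1213/7128, b=Δ0−h0·(2M0+M1)/6=-2005/792
seg 1: a=-2, c=M1/2=1213/792, d=(M2−M1)/(6·3)=-4481/7128, b=Δ1−h1·(2M1+M2)/6=817/396
seg 2: a=1, c=M2/2=-817/198, d=(M3−M2)/(6·1)=277/72, b=Δ2−h2·(2M2+M3)/6=-4531/792
seg 3: a=-5, c=M3/2=5873/792, d=(M4−M3)/(6·2)=-1465/792, b=Δ3−h3·(2M3+M4)/6=-107/44
seg 4: a=5, c=M4/2=-2917/792, d=(M5−M4)/(6·3)=2917/7128, b=Δ4−h4·(2M4+M5)/6=1993/396
t_q=15/2 → seg 3, τ=1/2; S=-5+-107/44·τ+5873/792·τ²+-1465/792·τ³=-9701/2112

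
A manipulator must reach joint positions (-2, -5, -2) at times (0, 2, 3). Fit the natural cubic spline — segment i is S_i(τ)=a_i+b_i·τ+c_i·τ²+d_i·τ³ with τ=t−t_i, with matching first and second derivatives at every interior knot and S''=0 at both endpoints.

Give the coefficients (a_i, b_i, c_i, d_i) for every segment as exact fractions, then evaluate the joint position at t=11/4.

Δ: Δ0=-3/2, Δ1=3
row 1: diag=6, rhs=27; c'=1/6, d'=9/2
back: M1=9/2
M: M0=0, M1=9/2, M2=0
seg 0: a=-2, c=M0/2=0, d=(M1−M0)/(6·2)=3/8, b=Δ0−h0·(2M0+M1)/6=-3
seg 1: a=-5, c=M1/2=9/4, d=(M2−M1)/(6·1)=-3/4, b=Δ1−h1·(2M1+M2)/6=3/2
t_q=11/4 → seg 1, τ=3/4; S=-5+3/2·τ+9/4·τ²+-3/4·τ³=-749/256

  seg 0: a=-2 b=-3 c=0 d=3/8
  seg 1: a=-5 b=3/2 c=9/4 d=-3/4
S(11/4) = -749/256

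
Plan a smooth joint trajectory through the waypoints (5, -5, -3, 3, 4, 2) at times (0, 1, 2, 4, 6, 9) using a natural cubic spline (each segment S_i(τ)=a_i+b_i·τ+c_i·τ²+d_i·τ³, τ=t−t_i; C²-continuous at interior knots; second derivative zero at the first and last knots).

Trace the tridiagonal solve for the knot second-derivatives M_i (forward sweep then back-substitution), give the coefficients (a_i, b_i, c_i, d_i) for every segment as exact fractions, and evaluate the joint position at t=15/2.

  seg 0: a=5 b=-15563/1191 c=0 d=3653/1191
  seg 1: a=-5 b=-4604/1191 c=3653/397 d=-3973/1191
  seg 2: a=-3 b=5395/1191 c=-320/397 d=49/2382
  seg 3: a=3 b=1849/1191 c=-271/397 d=745/9528
  seg 4: a=4 b=-571/2382 c=-339/1588 d=113/4764
S(15/2) = 41163/12704

Δ: Δ0=-10, Δ1=2, Δ2=3, Δ3=1/2, Δ4=-2/3
row 1: diag=4, rhs=72; c'=1/4, d'=18
row 2: denom=6−1·1/4=23/4; d'=(6−1·18)/(23/4)=-48/23
row 3: denom=8−2·8/23=168/23; d'=(-15−2·-48/23)/(168/23)=-83/56
row 4: denom=10−2·23/84=397/42; d'=(-7−2·-83/56)/(397/42)=-339/794
back: M4=-339/794
back: M3=-83/56−23/84·-339/794=-542/397
back: M2=-48/23−8/23·-542/397=-640/397
back: M1=18−1/4·-640/397=7306/397
M: M0=0, M1=7306/397, M2=-640/397, M3=-542/397, M4=-339/794, M5=0
seg 0: a=5, c=M0/2=0, d=(M1−M0)/(6·1)=3653/1191, b=Δ0−h0·(2M0+M1)/6=-15563/1191
seg 1: a=-5, c=M1/2=3653/397, d=(M2−M1)/(6·1)=-3973/1191, b=Δ1−h1·(2M1+M2)/6=-4604/1191
seg 2: a=-3, c=M2/2=-320/397, d=(M3−M2)/(6·2)=49/2382, b=Δ2−h2·(2M2+M3)/6=5395/1191
seg 3: a=3, c=M3/2=-271/397, d=(M4−M3)/(6·2)=745/9528, b=Δ3−h3·(2M3+M4)/6=1849/1191
seg 4: a=4, c=M4/2=-339/1588, d=(M5−M4)/(6·3)=113/4764, b=Δ4−h4·(2M4+M5)/6=-571/2382
t_q=15/2 → seg 4, τ=3/2; S=4+-571/2382·τ+-339/1588·τ²+113/4764·τ³=41163/12704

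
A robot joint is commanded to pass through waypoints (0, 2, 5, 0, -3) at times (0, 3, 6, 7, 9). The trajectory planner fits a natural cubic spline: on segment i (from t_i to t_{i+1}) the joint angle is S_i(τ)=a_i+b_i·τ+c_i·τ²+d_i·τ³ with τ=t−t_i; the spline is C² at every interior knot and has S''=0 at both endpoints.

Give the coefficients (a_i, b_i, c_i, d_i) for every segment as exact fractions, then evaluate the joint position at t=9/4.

  seg 0: a=0 b=-25/204 c=0 d=161/1836
  seg 1: a=2 b=229/102 c=161/204 d=-737/1836
  seg 2: a=5 b=-787/204 c=-48/17 d=343/204
  seg 3: a=0 b=-455/102 c=151/68 d=-151/408
S(9/4) = 3147/4352

Δ: Δ0=2/3, Δ1=1, Δ2=-5, Δ3=-3/2
row 1: diag=12, rhs=2; c'=1/4, d'=1/6
row 2: denom=8−3·1/4=29/4; d'=(-36−3·1/6)/(29/4)=-146/29
row 3: denom=6−1·4/29=170/29; d'=(21−1·-146/29)/(170/29)=151/34
back: M3=151/34
back: M2=-146/29−4/29·151/34=-96/17
back: M1=1/6−1/4·-96/17=161/102
M: M0=0, M1=161/102, M2=-96/17, M3=151/34, M4=0
seg 0: a=0, c=M0/2=0, d=(M1−M0)/(6·3)=161/1836, b=Δ0−h0·(2M0+M1)/6=-25/204
seg 1: a=2, c=M1/2=161/204, d=(M2−M1)/(6·3)=-737/1836, b=Δ1−h1·(2M1+M2)/6=229/102
seg 2: a=5, c=M2/2=-48/17, d=(M3−M2)/(6·1)=343/204, b=Δ2−h2·(2M2+M3)/6=-787/204
seg 3: a=0, c=M3/2=151/68, d=(M4−M3)/(6·2)=-151/408, b=Δ3−h3·(2M3+M4)/6=-455/102
t_q=9/4 → seg 0, τ=9/4; S=0+-25/204·τ+0·τ²+161/1836·τ³=3147/4352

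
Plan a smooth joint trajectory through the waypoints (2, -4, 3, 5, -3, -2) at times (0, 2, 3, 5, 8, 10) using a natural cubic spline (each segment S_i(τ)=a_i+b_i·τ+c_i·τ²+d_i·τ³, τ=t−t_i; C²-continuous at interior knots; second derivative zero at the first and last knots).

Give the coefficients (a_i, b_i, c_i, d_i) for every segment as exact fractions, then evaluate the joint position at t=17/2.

Δ: Δ0=-3, Δ1=7, Δ2=1, Δ3=-8/3, Δ4=1/2
row 1: diag=6, rhs=60; c'=1/6, d'=10
row 2: denom=6−1·1/6=35/6; d'=(-36−1·10)/(35/6)=-276/35
row 3: denom=10−2·12/35=326/35; d'=(-22−2·-276/35)/(326/35)=-109/163
row 4: denom=10−3·105/326=2945/326; d'=(19−3·-109/163)/(2945/326)=6848/2945
back: M4=6848/2945
back: M3=-109/163−105/326·6848/2945=-835/589
back: M2=-276/35−12/35·-835/589=-21792/2945
back: M1=10−1/6·-21792/2945=33082/2945
M: M0=0, M1=33082/2945, M2=-21792/2945, M3=-835/589, M4=6848/2945, M5=0
seg 0: a=2, c=M0/2=0, d=(M1−M0)/(6·2)=16541/17670, b=Δ0−h0·(2M0+M1)/6=-59587/8835
seg 1: a=-4, c=M1/2=16541/2945, d=(M2−M1)/(6·1)=-27437/8835, b=Δ1−h1·(2M1+M2)/6=39659/8835
seg 2: a=3, c=M2/2=-10896/2945, d=(M3−M2)/(6·2)=17617/35340, b=Δ2−h2·(2M2+M3)/6=56594/8835
seg 3: a=5, c=M3/2=-835/1178, d=(M4−M3)/(6·3)=11023/53010, b=Δ3−h3·(2M3+M4)/6=-21307/8835
seg 4: a=-3, c=M4/2=3424/2945, d=(M5−M4)/(6·2)=-1712/8835, b=Δ4−h4·(2M4+M5)/6=-18557/17670
t_q=17/2 → seg 4, τ=1/2; S=-3+-18557/17670·τ+3424/2945·τ²+-1712/8835·τ³=-38387/11780

  seg 0: a=2 b=-59587/8835 c=0 d=16541/17670
  seg 1: a=-4 b=39659/8835 c=16541/2945 d=-27437/8835
  seg 2: a=3 b=56594/8835 c=-10896/2945 d=17617/35340
  seg 3: a=5 b=-21307/8835 c=-835/1178 d=11023/53010
  seg 4: a=-3 b=-18557/17670 c=3424/2945 d=-1712/8835
S(17/2) = -38387/11780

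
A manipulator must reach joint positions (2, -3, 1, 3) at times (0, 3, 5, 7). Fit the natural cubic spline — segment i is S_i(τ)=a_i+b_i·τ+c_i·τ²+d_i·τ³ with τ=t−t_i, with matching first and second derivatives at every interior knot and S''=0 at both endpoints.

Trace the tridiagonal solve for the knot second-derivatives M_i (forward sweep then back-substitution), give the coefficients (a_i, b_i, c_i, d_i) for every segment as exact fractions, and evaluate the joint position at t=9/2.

  seg 0: a=2 b=-331/114 c=0 d=47/342
  seg 1: a=-3 b=46/57 c=47/38 d=-73/228
  seg 2: a=1 b=109/57 c=-13/19 d=13/114
S(9/2) = -53/608

Δ: Δ0=-5/3, Δ1=2, Δ2=1
row 1: diag=10, rhs=22; c'=1/5, d'=11/5
row 2: denom=8−2·1/5=38/5; d'=(-6−2·11/5)/(38/5)=-26/19
back: M2=-26/19
back: M1=11/5−1/5·-26/19=47/19
M: M0=0, M1=47/19, M2=-26/19, M3=0
seg 0: a=2, c=M0/2=0, d=(M1−M0)/(6·3)=47/342, b=Δ0−h0·(2M0+M1)/6=-331/114
seg 1: a=-3, c=M1/2=47/38, d=(M2−M1)/(6·2)=-73/228, b=Δ1−h1·(2M1+M2)/6=46/57
seg 2: a=1, c=M2/2=-13/19, d=(M3−M2)/(6·2)=13/114, b=Δ2−h2·(2M2+M3)/6=109/57
t_q=9/2 → seg 1, τ=3/2; S=-3+46/57·τ+47/38·τ²+-73/228·τ³=-53/608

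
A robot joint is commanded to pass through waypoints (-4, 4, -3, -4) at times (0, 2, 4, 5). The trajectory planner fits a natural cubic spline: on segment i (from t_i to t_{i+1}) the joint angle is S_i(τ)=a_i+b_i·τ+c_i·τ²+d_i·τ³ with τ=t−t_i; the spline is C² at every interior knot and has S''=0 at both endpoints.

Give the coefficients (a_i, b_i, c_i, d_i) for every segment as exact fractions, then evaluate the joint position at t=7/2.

Δ: Δ0=4, Δ1=-7/2, Δ2=-1
row 1: diag=8, rhs=-45; c'=1/4, d'=-45/8
row 2: denom=6−2·1/4=11/2; d'=(15−2·-45/8)/(11/2)=105/22
back: M2=105/22
back: M1=-45/8−1/4·105/22=-75/11
M: M0=0, M1=-75/11, M2=105/22, M3=0
seg 0: a=-4, c=M0/2=0, d=(M1−M0)/(6·2)=-25/44, b=Δ0−h0·(2M0+M1)/6=69/11
seg 1: a=4, c=M1/2=-75/22, d=(M2−M1)/(6·2)=85/88, b=Δ1−h1·(2M1+M2)/6=-6/11
seg 2: a=-3, c=M2/2=105/44, d=(M3−M2)/(6·1)=-35/44, b=Δ2−h2·(2M2+M3)/6=-57/22
t_q=7/2 → seg 1, τ=3/2; S=4+-6/11·τ+-75/22·τ²+85/88·τ³=-865/704

  seg 0: a=-4 b=69/11 c=0 d=-25/44
  seg 1: a=4 b=-6/11 c=-75/22 d=85/88
  seg 2: a=-3 b=-57/22 c=105/44 d=-35/44
S(7/2) = -865/704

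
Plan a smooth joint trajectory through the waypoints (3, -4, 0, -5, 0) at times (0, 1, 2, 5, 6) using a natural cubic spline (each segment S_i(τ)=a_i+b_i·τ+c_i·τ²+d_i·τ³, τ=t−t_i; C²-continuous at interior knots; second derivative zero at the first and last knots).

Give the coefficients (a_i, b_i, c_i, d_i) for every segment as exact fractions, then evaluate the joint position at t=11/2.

  seg 0: a=3 b=-6463/636 c=0 d=2011/636
  seg 1: a=-4 b=-215/318 c=2011/212 d=-3059/636
  seg 2: a=0 b=2459/636 c=-262/53 d=219/212
  seg 3: a=-5 b=667/318 c=923/212 d=-923/636
S(11/2) = -5163/1696

Δ: Δ0=-7, Δ1=4, Δ2=-5/3, Δ3=5
row 1: diag=4, rhs=66; c'=1/4, d'=33/2
row 2: denom=8−1·1/4=31/4; d'=(-34−1·33/2)/(31/4)=-202/31
row 3: denom=8−3·12/31=212/31; d'=(40−3·-202/31)/(212/31)=923/106
back: M3=923/106
back: M2=-202/31−12/31·923/106=-524/53
back: M1=33/2−1/4·-524/53=2011/106
M: M0=0, M1=2011/106, M2=-524/53, M3=923/106, M4=0
seg 0: a=3, c=M0/2=0, d=(M1−M0)/(6·1)=2011/636, b=Δ0−h0·(2M0+M1)/6=-6463/636
seg 1: a=-4, c=M1/2=2011/212, d=(M2−M1)/(6·1)=-3059/636, b=Δ1−h1·(2M1+M2)/6=-215/318
seg 2: a=0, c=M2/2=-262/53, d=(M3−M2)/(6·3)=219/212, b=Δ2−h2·(2M2+M3)/6=2459/636
seg 3: a=-5, c=M3/2=923/212, d=(M4−M3)/(6·1)=-923/636, b=Δ3−h3·(2M3+M4)/6=667/318
t_q=11/2 → seg 3, τ=1/2; S=-5+667/318·τ+923/212·τ²+-923/636·τ³=-5163/1696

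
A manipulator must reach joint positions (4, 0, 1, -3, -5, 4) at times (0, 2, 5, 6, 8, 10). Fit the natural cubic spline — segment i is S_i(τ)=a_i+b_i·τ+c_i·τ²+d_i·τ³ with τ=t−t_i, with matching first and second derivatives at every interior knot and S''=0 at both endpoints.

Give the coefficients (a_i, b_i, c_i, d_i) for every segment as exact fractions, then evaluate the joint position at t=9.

Δ: Δ0=-2, Δ1=1/3, Δ2=-4, Δ3=-1, Δ4=9/2
row 1: diag=10, rhs=14; c'=3/10, d'=7/5
row 2: denom=8−3·3/10=71/10; d'=(-26−3·7/5)/(71/10)=-302/71
row 3: denom=6−1·10/71=416/71; d'=(18−1·-302/71)/(416/71)=395/104
row 4: denom=8−2·71/208=761/104; d'=(33−2·395/104)/(761/104)=2642/761
back: M4=2642/761
back: M3=395/104−71/208·2642/761=3977/1522
back: M2=-302/71−10/71·3977/1522=-3517/761
back: M1=7/5−3/10·-3517/761=4241/1522
M: M0=0, M1=4241/1522, M2=-3517/761, M3=3977/1522, M4=2642/761, M5=0
seg 0: a=4, c=M0/2=0, d=(M1−M0)/(6·2)=4241/18264, b=Δ0−h0·(2M0+M1)/6=-13373/4566
seg 1: a=0, c=M1/2=4241/3044, d=(M2−M1)/(6·3)=-11275/27396, b=Δ1−h1·(2M1+M2)/6=-325/2283
seg 2: a=1, c=M2/2=-3517/1522, d=(M3−M2)/(6·1)=11011/9132, b=Δ2−h2·(2M2+M3)/6=-26437/9132
seg 3: a=-3, c=M3/2=3977/3044, d=(M4−M3)/(6·2)=1307/18264, b=Δ3−h3·(2M3+M4)/6=-8902/2283
seg 4: a=-5, c=M4/2=1321/761, d=(M5−M4)/(6·2)=-1321/4566, b=Δ4−h4·(2M4+M5)/6=9979/4566
t_q=9 → seg 4, τ=1; S=-5+9979/4566·τ+1321/761·τ²+-1321/4566·τ³=-1041/761

  seg 0: a=4 b=-13373/4566 c=0 d=4241/18264
  seg 1: a=0 b=-325/2283 c=4241/3044 d=-11275/27396
  seg 2: a=1 b=-26437/9132 c=-3517/1522 d=11011/9132
  seg 3: a=-3 b=-8902/2283 c=3977/3044 d=1307/18264
  seg 4: a=-5 b=9979/4566 c=1321/761 d=-1321/4566
S(9) = -1041/761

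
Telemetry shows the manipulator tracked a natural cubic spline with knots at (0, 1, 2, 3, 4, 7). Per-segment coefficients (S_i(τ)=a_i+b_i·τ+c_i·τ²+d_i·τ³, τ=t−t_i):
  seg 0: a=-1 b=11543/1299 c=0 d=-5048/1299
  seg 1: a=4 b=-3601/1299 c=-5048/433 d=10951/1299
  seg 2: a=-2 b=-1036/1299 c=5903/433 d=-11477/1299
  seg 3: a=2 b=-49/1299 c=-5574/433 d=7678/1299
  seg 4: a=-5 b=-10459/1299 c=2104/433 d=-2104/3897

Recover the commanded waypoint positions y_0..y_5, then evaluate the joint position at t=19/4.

y_0=-1 y_1=4 y_2=-2 y_3=2 y_4=-5 y_5=0
S(19/4) = -29559/3464

y_0 = S_0(0) = a_0 = -1
y_1 = S_1(0) = a_1 = 4
y_2 = S_2(0) = a_2 = -2
y_3 = S_3(0) = a_3 = 2
y_4 = S_4(0) = a_4 = -5
y_5 = S_4(3) = 0
t_q=19/4 is in segment 4 (τ=3/4); S_4(τ)=-29559/3464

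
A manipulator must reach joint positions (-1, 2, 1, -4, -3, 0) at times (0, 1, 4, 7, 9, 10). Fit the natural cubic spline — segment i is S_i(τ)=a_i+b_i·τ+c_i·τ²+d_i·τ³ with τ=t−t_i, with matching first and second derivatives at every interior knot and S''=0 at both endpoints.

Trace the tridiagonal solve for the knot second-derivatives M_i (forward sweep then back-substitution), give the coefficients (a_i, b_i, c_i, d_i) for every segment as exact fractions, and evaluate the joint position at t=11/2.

Δ: Δ0=3, Δ1=-1/3, Δ2=-5/3, Δ3=1/2, Δ4=3
row 1: diag=8, rhs=-20; c'=3/8, d'=-5/2
row 2: denom=12−3·3/8=87/8; d'=(-8−3·-5/2)/(87/8)=-4/87
row 3: denom=10−3·8/29=266/29; d'=(13−3·-4/87)/(266/29)=381/266
row 4: denom=6−2·29/133=740/133; d'=(15−2·381/266)/(740/133)=807/370
back: M4=807/370
back: M3=381/266−29/133·807/370=177/185
back: M2=-4/87−8/29·177/185=-172/555
back: M1=-5/2−3/8·-172/555=-441/185
M: M0=0, M1=-441/185, M2=-172/555, M3=177/185, M4=807/370, M5=0
seg 0: a=-1, c=M0/2=0, d=(M1−M0)/(6·1)=-147/370, b=Δ0−h0·(2M0+M1)/6=1257/370
seg 1: a=2, c=M1/2=-441/370, d=(M2−M1)/(6·3)=1151/9990, b=Δ1−h1·(2M1+M2)/6=408/185
seg 2: a=1, c=M2/2=-86/555, d=(M3−M2)/(6·3)=19/270, b=Δ2−h2·(2M2+M3)/6=-679/370
seg 3: a=-4, c=M3/2=177/370, d=(M4−M3)/(6·2)=151/1480, b=Δ3−h3·(2M3+M4)/6=-32/37
seg 4: a=-3, c=M4/2=807/740, d=(M5−M4)/(6·1)=-269/740, b=Δ4−h4·(2M4+M5)/6=841/370
t_q=11/2 → seg 2, τ=3/2; S=1+-679/370·τ+-86/555·τ²+19/270·τ³=-5517/2960

  seg 0: a=-1 b=1257/370 c=0 d=-147/370
  seg 1: a=2 b=408/185 c=-441/370 d=1151/9990
  seg 2: a=1 b=-679/370 c=-86/555 d=19/270
  seg 3: a=-4 b=-32/37 c=177/370 d=151/1480
  seg 4: a=-3 b=841/370 c=807/740 d=-269/740
S(11/2) = -5517/2960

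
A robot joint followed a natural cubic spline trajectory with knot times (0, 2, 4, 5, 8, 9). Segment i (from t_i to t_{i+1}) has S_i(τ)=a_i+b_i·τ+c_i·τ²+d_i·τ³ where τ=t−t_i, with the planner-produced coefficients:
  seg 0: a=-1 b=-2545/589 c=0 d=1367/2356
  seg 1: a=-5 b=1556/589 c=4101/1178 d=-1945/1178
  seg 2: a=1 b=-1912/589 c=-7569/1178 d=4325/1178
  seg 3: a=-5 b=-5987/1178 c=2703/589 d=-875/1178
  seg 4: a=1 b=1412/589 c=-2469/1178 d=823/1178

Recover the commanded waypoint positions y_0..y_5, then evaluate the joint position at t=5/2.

y_0 = S_0(0) = a_0 = -1
y_1 = S_1(0) = a_1 = -5
y_2 = S_2(0) = a_2 = 1
y_3 = S_3(0) = a_3 = -5
y_4 = S_4(0) = a_4 = 1
y_5 = S_4(1) = 2
t_q=5/2 is in segment 1 (τ=1/2); S_1(τ)=-28415/9424

y_0=-1 y_1=-5 y_2=1 y_3=-5 y_4=1 y_5=2
S(5/2) = -28415/9424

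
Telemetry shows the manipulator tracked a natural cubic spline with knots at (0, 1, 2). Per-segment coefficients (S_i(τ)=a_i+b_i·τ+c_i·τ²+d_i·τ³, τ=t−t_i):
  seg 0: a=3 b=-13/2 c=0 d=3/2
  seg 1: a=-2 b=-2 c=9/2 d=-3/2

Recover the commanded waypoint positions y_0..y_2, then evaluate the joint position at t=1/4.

y_0 = S_0(0) = a_0 = 3
y_1 = S_1(0) = a_1 = -2
y_2 = S_1(1) = -1
t_q=1/4 is in segment 0 (τ=1/4); S_0(τ)=179/128

y_0=3 y_1=-2 y_2=-1
S(1/4) = 179/128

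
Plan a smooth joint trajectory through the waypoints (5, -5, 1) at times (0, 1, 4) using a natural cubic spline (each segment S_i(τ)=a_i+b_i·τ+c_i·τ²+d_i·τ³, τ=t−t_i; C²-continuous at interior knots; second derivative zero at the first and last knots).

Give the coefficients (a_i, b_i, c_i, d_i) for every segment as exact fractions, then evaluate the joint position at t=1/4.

  seg 0: a=5 b=-23/2 c=0 d=3/2
  seg 1: a=-5 b=-7 c=9/2 d=-1/2
S(1/4) = 275/128

Δ: Δ0=-10, Δ1=2
row 1: diag=8, rhs=72; c'=3/8, d'=9
back: M1=9
M: M0=0, M1=9, M2=0
seg 0: a=5, c=M0/2=0, d=(M1−M0)/(6·1)=3/2, b=Δ0−h0·(2M0+M1)/6=-23/2
seg 1: a=-5, c=M1/2=9/2, d=(M2−M1)/(6·3)=-1/2, b=Δ1−h1·(2M1+M2)/6=-7
t_q=1/4 → seg 0, τ=1/4; S=5+-23/2·τ+0·τ²+3/2·τ³=275/128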